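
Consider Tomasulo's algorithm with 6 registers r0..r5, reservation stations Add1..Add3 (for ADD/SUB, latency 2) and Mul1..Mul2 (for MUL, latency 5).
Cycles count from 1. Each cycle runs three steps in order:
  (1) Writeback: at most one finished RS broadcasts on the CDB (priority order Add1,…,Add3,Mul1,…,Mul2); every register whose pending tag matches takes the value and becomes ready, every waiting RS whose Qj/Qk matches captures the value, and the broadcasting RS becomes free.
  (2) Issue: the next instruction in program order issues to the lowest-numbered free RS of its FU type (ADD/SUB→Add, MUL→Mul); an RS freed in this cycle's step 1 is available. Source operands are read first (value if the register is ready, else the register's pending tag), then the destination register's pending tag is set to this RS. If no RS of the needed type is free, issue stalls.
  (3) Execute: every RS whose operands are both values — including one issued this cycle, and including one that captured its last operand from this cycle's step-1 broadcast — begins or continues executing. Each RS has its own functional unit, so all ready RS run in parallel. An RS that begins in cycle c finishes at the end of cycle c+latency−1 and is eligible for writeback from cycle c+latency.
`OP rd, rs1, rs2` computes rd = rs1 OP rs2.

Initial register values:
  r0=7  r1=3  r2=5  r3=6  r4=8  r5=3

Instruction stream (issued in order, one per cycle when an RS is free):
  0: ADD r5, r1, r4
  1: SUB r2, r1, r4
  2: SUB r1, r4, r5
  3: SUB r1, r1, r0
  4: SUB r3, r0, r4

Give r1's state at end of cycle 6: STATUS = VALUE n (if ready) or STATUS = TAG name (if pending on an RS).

  c1: issue ADD r5<-Add1  regs: r0:7,r1:3,r2:5,r3:6,r4:8,r5:Add1
  c2: issue SUB r2<-Add2  regs: r0:7,r1:3,r2:Add2,r3:6,r4:8,r5:Add1
  c3: CDB Add1=11; issue SUB r1<-Add1  regs: r0:7,r1:Add1,r2:Add2,r3:6,r4:8,r5:11
  c4: CDB Add2=-5; issue SUB r1<-Add2  regs: r0:7,r1:Add2,r2:-5,r3:6,r4:8,r5:11
  c5: CDB Add1=-3; issue SUB r3<-Add1  regs: r0:7,r1:Add2,r2:-5,r3:Add1,r4:8,r5:11
  c6: -  regs: r0:7,r1:Add2,r2:-5,r3:Add1,r4:8,r5:11

STATUS = TAG Add2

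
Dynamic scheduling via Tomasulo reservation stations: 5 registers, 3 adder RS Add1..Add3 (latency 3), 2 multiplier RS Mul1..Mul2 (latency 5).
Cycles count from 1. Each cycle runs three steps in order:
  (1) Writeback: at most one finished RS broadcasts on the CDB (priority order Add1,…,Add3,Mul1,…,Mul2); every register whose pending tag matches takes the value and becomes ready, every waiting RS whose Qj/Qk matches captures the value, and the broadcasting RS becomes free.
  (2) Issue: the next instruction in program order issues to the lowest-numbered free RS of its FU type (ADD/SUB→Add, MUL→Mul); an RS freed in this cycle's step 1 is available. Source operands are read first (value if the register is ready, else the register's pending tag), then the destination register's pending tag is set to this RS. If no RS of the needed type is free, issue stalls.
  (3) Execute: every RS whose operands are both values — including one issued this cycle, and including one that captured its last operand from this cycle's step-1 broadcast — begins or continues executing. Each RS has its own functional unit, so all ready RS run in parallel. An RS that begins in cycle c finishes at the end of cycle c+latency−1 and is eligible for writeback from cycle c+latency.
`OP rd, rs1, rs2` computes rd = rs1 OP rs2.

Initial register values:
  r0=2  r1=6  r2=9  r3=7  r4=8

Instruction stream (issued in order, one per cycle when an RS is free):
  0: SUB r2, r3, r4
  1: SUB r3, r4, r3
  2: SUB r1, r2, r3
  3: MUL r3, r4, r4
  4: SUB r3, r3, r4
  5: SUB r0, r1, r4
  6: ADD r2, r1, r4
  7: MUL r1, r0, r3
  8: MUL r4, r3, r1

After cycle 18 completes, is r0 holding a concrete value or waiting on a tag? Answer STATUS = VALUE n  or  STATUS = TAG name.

STATUS = VALUE -10

c1: issue SUB r2<-Add1 | r0:2,r1:6,r2:Add1,r3:7,r4:8
c2: issue SUB r3<-Add2 | r0:2,r1:6,r2:Add1,r3:Add2,r4:8
c3: issue SUB r1<-Add3 | r0:2,r1:Add3,r2:Add1,r3:Add2,r4:8
c4: CDB Add1=-1; issue MUL r3<-Mul1 | r0:2,r1:Add3,r2:-1,r3:Mul1,r4:8
c5: CDB Add2=1; issue SUB r3<-Add1 | r0:2,r1:Add3,r2:-1,r3:Add1,r4:8
c6: issue SUB r0<-Add2 | r0:Add2,r1:Add3,r2:-1,r3:Add1,r4:8
c7: stall | r0:Add2,r1:Add3,r2:-1,r3:Add1,r4:8
c8: CDB Add3=-2; issue ADD r2<-Add3 | r0:Add2,r1:-2,r2:Add3,r3:Add1,r4:8
c9: CDB Mul1=64; issue MUL r1<-Mul1 | r0:Add2,r1:Mul1,r2:Add3,r3:Add1,r4:8
c10: issue MUL r4<-Mul2 | r0:Add2,r1:Mul1,r2:Add3,r3:Add1,r4:Mul2
c11: CDB Add2=-10 | r0:-10,r1:Mul1,r2:Add3,r3:Add1,r4:Mul2
c12: CDB Add1=56 | r0:-10,r1:Mul1,r2:Add3,r3:56,r4:Mul2
c13: CDB Add3=6 | r0:-10,r1:Mul1,r2:6,r3:56,r4:Mul2
c14: - | r0:-10,r1:Mul1,r2:6,r3:56,r4:Mul2
c15: - | r0:-10,r1:Mul1,r2:6,r3:56,r4:Mul2
c16: - | r0:-10,r1:Mul1,r2:6,r3:56,r4:Mul2
c17: CDB Mul1=-560 | r0:-10,r1:-560,r2:6,r3:56,r4:Mul2
c18: - | r0:-10,r1:-560,r2:6,r3:56,r4:Mul2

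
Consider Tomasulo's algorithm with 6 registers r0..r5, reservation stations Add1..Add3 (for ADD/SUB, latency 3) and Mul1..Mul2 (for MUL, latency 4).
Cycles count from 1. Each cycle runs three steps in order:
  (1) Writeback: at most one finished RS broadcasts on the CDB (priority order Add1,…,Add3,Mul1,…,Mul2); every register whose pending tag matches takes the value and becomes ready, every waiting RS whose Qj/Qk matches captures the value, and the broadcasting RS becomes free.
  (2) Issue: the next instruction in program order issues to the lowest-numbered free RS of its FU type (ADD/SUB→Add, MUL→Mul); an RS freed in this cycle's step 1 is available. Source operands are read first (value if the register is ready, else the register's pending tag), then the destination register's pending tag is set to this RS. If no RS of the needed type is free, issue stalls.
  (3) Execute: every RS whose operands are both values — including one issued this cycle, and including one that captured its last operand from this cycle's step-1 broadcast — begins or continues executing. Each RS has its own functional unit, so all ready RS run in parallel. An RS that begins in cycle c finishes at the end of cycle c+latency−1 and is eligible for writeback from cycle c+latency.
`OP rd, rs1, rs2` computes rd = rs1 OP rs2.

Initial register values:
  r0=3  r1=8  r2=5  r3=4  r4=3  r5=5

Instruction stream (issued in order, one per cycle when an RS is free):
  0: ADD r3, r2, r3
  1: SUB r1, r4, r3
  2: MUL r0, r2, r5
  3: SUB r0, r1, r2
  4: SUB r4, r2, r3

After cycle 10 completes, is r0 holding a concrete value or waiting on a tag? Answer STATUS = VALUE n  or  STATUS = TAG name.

cycle 1: issue ADD r3<-Add1 // r0:3,r1:8,r2:5,r3:Add1,r4:3,r5:5
cycle 2: issue SUB r1<-Add2 // r0:3,r1:Add2,r2:5,r3:Add1,r4:3,r5:5
cycle 3: issue MUL r0<-Mul1 // r0:Mul1,r1:Add2,r2:5,r3:Add1,r4:3,r5:5
cycle 4: CDB Add1=9; issue SUB r0<-Add1 // r0:Add1,r1:Add2,r2:5,r3:9,r4:3,r5:5
cycle 5: issue SUB r4<-Add3 // r0:Add1,r1:Add2,r2:5,r3:9,r4:Add3,r5:5
cycle 6: - // r0:Add1,r1:Add2,r2:5,r3:9,r4:Add3,r5:5
cycle 7: CDB Add2=-6 // r0:Add1,r1:-6,r2:5,r3:9,r4:Add3,r5:5
cycle 8: CDB Add3=-4 // r0:Add1,r1:-6,r2:5,r3:9,r4:-4,r5:5
cycle 9: CDB Mul1=25 // r0:Add1,r1:-6,r2:5,r3:9,r4:-4,r5:5
cycle 10: CDB Add1=-11 // r0:-11,r1:-6,r2:5,r3:9,r4:-4,r5:5

STATUS = VALUE -11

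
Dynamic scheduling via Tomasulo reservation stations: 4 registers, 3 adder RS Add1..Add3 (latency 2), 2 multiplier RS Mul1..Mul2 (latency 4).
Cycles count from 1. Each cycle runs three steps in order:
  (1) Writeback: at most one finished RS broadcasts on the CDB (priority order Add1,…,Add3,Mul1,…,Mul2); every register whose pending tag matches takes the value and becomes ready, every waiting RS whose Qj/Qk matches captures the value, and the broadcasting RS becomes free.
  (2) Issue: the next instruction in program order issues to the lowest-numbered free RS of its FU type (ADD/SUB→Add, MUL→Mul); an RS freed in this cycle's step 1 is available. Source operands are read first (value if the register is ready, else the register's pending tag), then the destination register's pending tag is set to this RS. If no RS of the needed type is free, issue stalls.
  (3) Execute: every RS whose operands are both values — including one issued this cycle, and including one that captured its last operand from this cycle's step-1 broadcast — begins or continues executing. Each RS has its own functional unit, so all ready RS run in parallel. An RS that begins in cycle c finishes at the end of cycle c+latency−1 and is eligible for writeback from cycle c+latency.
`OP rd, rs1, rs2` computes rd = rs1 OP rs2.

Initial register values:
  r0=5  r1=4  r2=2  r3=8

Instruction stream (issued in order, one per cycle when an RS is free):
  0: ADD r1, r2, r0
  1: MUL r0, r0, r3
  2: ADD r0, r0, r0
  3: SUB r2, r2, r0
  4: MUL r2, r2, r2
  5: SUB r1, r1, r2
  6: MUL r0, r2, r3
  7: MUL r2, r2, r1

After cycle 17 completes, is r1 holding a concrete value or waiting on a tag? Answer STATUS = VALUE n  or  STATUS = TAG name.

  c1: issue ADD r1<-Add1  regs: r0:5,r1:Add1,r2:2,r3:8
  c2: issue MUL r0<-Mul1  regs: r0:Mul1,r1:Add1,r2:2,r3:8
  c3: CDB Add1=7; issue ADD r0<-Add1  regs: r0:Add1,r1:7,r2:2,r3:8
  c4: issue SUB r2<-Add2  regs: r0:Add1,r1:7,r2:Add2,r3:8
  c5: issue MUL r2<-Mul2  regs: r0:Add1,r1:7,r2:Mul2,r3:8
  c6: CDB Mul1=40; issue SUB r1<-Add3  regs: r0:Add1,r1:Add3,r2:Mul2,r3:8
  c7: issue MUL r0<-Mul1  regs: r0:Mul1,r1:Add3,r2:Mul2,r3:8
  c8: CDB Add1=80; stall  regs: r0:Mul1,r1:Add3,r2:Mul2,r3:8
  c9: stall  regs: r0:Mul1,r1:Add3,r2:Mul2,r3:8
  c10: CDB Add2=-78; stall  regs: r0:Mul1,r1:Add3,r2:Mul2,r3:8
  c11: stall  regs: r0:Mul1,r1:Add3,r2:Mul2,r3:8
  c12: stall  regs: r0:Mul1,r1:Add3,r2:Mul2,r3:8
  c13: stall  regs: r0:Mul1,r1:Add3,r2:Mul2,r3:8
  c14: CDB Mul2=6084; issue MUL r2<-Mul2  regs: r0:Mul1,r1:Add3,r2:Mul2,r3:8
  c15: -  regs: r0:Mul1,r1:Add3,r2:Mul2,r3:8
  c16: CDB Add3=-6077  regs: r0:Mul1,r1:-6077,r2:Mul2,r3:8
  c17: -  regs: r0:Mul1,r1:-6077,r2:Mul2,r3:8

STATUS = VALUE -6077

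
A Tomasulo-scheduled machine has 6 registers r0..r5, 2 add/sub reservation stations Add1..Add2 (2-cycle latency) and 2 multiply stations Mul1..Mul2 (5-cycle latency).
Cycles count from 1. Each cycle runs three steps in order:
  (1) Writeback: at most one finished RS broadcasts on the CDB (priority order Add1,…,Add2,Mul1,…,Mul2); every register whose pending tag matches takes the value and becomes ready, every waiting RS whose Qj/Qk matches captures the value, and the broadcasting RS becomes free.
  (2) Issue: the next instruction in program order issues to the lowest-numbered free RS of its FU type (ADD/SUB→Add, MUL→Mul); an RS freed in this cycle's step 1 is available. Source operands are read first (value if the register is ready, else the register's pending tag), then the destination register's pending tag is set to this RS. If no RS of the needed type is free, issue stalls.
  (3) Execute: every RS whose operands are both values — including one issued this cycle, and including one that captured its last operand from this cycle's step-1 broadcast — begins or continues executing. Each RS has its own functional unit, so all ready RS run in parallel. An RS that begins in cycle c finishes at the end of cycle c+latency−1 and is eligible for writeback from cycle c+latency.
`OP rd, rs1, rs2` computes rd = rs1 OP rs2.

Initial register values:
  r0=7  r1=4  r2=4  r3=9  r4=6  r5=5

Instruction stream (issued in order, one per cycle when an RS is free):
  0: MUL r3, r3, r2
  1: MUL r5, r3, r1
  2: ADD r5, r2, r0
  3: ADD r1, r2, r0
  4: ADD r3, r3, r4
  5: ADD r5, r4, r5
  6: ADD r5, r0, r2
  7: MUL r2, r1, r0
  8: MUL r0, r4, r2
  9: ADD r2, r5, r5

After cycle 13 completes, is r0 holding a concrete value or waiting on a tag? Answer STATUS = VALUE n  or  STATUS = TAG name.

STATUS = TAG Mul2

c1: issue MUL r3<-Mul1 | r0:7,r1:4,r2:4,r3:Mul1,r4:6,r5:5
c2: issue MUL r5<-Mul2 | r0:7,r1:4,r2:4,r3:Mul1,r4:6,r5:Mul2
c3: issue ADD r5<-Add1 | r0:7,r1:4,r2:4,r3:Mul1,r4:6,r5:Add1
c4: issue ADD r1<-Add2 | r0:7,r1:Add2,r2:4,r3:Mul1,r4:6,r5:Add1
c5: CDB Add1=11; issue ADD r3<-Add1 | r0:7,r1:Add2,r2:4,r3:Add1,r4:6,r5:11
c6: CDB Add2=11; issue ADD r5<-Add2 | r0:7,r1:11,r2:4,r3:Add1,r4:6,r5:Add2
c7: CDB Mul1=36; stall | r0:7,r1:11,r2:4,r3:Add1,r4:6,r5:Add2
c8: CDB Add2=17; issue ADD r5<-Add2 | r0:7,r1:11,r2:4,r3:Add1,r4:6,r5:Add2
c9: CDB Add1=42; issue MUL r2<-Mul1 | r0:7,r1:11,r2:Mul1,r3:42,r4:6,r5:Add2
c10: CDB Add2=11; stall | r0:7,r1:11,r2:Mul1,r3:42,r4:6,r5:11
c11: stall | r0:7,r1:11,r2:Mul1,r3:42,r4:6,r5:11
c12: CDB Mul2=144; issue MUL r0<-Mul2 | r0:Mul2,r1:11,r2:Mul1,r3:42,r4:6,r5:11
c13: issue ADD r2<-Add1 | r0:Mul2,r1:11,r2:Add1,r3:42,r4:6,r5:11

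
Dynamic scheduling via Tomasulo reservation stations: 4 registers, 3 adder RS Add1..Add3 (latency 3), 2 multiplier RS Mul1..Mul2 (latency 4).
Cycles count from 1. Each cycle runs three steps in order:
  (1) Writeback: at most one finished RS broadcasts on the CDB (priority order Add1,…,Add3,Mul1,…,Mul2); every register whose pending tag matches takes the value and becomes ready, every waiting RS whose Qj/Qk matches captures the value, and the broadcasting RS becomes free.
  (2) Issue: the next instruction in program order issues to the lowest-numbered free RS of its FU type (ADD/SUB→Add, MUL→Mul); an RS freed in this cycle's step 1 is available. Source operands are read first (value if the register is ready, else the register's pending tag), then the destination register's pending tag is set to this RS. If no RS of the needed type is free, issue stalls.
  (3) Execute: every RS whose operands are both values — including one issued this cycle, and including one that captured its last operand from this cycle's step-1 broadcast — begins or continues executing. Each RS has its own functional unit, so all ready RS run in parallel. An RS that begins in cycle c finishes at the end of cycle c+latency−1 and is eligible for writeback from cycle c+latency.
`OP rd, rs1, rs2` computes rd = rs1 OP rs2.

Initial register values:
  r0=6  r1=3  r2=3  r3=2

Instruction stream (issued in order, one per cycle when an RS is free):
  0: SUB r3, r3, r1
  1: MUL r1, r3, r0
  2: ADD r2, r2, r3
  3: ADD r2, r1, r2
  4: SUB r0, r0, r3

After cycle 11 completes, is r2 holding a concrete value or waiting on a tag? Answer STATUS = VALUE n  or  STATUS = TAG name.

STATUS = TAG Add1

c1: issue SUB r3<-Add1 | r0:6,r1:3,r2:3,r3:Add1
c2: issue MUL r1<-Mul1 | r0:6,r1:Mul1,r2:3,r3:Add1
c3: issue ADD r2<-Add2 | r0:6,r1:Mul1,r2:Add2,r3:Add1
c4: CDB Add1=-1; issue ADD r2<-Add1 | r0:6,r1:Mul1,r2:Add1,r3:-1
c5: issue SUB r0<-Add3 | r0:Add3,r1:Mul1,r2:Add1,r3:-1
c6: - | r0:Add3,r1:Mul1,r2:Add1,r3:-1
c7: CDB Add2=2 | r0:Add3,r1:Mul1,r2:Add1,r3:-1
c8: CDB Add3=7 | r0:7,r1:Mul1,r2:Add1,r3:-1
c9: CDB Mul1=-6 | r0:7,r1:-6,r2:Add1,r3:-1
c10: - | r0:7,r1:-6,r2:Add1,r3:-1
c11: - | r0:7,r1:-6,r2:Add1,r3:-1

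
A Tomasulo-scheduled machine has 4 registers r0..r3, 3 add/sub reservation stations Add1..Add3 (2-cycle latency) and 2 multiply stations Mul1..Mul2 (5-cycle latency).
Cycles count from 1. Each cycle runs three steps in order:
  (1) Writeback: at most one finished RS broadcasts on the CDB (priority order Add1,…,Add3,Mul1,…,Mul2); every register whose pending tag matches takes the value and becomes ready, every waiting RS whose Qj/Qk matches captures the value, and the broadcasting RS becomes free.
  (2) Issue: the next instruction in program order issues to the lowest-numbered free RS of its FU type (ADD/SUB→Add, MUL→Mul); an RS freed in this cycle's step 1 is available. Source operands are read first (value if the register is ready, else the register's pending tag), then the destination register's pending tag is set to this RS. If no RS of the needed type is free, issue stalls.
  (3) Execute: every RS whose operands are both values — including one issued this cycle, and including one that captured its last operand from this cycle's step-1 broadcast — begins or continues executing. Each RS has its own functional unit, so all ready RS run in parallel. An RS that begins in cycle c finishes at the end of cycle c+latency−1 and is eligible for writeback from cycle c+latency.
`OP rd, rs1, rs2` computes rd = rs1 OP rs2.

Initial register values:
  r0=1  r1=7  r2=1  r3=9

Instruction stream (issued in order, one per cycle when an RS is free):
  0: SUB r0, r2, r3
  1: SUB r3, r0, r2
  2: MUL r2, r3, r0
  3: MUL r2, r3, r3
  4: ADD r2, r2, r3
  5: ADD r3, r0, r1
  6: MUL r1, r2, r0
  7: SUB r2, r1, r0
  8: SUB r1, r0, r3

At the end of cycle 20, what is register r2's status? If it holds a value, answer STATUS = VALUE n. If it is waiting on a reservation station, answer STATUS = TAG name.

  c1: issue SUB r0<-Add1  regs: r0:Add1,r1:7,r2:1,r3:9
  c2: issue SUB r3<-Add2  regs: r0:Add1,r1:7,r2:1,r3:Add2
  c3: CDB Add1=-8; issue MUL r2<-Mul1  regs: r0:-8,r1:7,r2:Mul1,r3:Add2
  c4: issue MUL r2<-Mul2  regs: r0:-8,r1:7,r2:Mul2,r3:Add2
  c5: CDB Add2=-9; issue ADD r2<-Add1  regs: r0:-8,r1:7,r2:Add1,r3:-9
  c6: issue ADD r3<-Add2  regs: r0:-8,r1:7,r2:Add1,r3:Add2
  c7: stall  regs: r0:-8,r1:7,r2:Add1,r3:Add2
  c8: CDB Add2=-1; stall  regs: r0:-8,r1:7,r2:Add1,r3:-1
  c9: stall  regs: r0:-8,r1:7,r2:Add1,r3:-1
  c10: CDB Mul1=72; issue MUL r1<-Mul1  regs: r0:-8,r1:Mul1,r2:Add1,r3:-1
  c11: CDB Mul2=81; issue SUB r2<-Add2  regs: r0:-8,r1:Mul1,r2:Add2,r3:-1
  c12: issue SUB r1<-Add3  regs: r0:-8,r1:Add3,r2:Add2,r3:-1
  c13: CDB Add1=72  regs: r0:-8,r1:Add3,r2:Add2,r3:-1
  c14: CDB Add3=-7  regs: r0:-8,r1:-7,r2:Add2,r3:-1
  c15: -  regs: r0:-8,r1:-7,r2:Add2,r3:-1
  c16: -  regs: r0:-8,r1:-7,r2:Add2,r3:-1
  c17: -  regs: r0:-8,r1:-7,r2:Add2,r3:-1
  c18: CDB Mul1=-576  regs: r0:-8,r1:-7,r2:Add2,r3:-1
  c19: -  regs: r0:-8,r1:-7,r2:Add2,r3:-1
  c20: CDB Add2=-568  regs: r0:-8,r1:-7,r2:-568,r3:-1

STATUS = VALUE -568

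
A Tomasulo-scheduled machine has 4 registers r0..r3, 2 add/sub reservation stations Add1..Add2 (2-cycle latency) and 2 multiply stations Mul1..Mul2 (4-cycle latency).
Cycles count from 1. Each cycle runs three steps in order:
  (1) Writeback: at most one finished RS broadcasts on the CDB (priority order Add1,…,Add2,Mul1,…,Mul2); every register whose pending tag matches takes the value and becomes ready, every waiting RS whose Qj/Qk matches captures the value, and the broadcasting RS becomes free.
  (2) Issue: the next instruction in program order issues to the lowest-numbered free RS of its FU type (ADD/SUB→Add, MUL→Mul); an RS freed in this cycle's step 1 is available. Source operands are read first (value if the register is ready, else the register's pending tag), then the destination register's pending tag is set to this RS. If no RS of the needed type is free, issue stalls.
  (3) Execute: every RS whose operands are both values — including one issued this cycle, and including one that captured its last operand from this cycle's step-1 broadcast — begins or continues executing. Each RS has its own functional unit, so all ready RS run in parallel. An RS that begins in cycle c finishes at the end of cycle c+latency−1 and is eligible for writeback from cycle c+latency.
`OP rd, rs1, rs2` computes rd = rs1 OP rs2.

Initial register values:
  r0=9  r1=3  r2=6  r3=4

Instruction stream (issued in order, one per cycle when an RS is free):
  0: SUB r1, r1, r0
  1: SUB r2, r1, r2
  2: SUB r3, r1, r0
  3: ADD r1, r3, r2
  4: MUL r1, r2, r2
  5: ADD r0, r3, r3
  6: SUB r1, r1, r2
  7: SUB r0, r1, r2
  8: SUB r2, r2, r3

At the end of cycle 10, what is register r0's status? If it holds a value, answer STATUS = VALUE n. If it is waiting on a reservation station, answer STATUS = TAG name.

STATUS = TAG Add2

c1: issue SUB r1<-Add1 | r0:9,r1:Add1,r2:6,r3:4
c2: issue SUB r2<-Add2 | r0:9,r1:Add1,r2:Add2,r3:4
c3: CDB Add1=-6; issue SUB r3<-Add1 | r0:9,r1:-6,r2:Add2,r3:Add1
c4: stall | r0:9,r1:-6,r2:Add2,r3:Add1
c5: CDB Add1=-15; issue ADD r1<-Add1 | r0:9,r1:Add1,r2:Add2,r3:-15
c6: CDB Add2=-12; issue MUL r1<-Mul1 | r0:9,r1:Mul1,r2:-12,r3:-15
c7: issue ADD r0<-Add2 | r0:Add2,r1:Mul1,r2:-12,r3:-15
c8: CDB Add1=-27; issue SUB r1<-Add1 | r0:Add2,r1:Add1,r2:-12,r3:-15
c9: CDB Add2=-30; issue SUB r0<-Add2 | r0:Add2,r1:Add1,r2:-12,r3:-15
c10: CDB Mul1=144; stall | r0:Add2,r1:Add1,r2:-12,r3:-15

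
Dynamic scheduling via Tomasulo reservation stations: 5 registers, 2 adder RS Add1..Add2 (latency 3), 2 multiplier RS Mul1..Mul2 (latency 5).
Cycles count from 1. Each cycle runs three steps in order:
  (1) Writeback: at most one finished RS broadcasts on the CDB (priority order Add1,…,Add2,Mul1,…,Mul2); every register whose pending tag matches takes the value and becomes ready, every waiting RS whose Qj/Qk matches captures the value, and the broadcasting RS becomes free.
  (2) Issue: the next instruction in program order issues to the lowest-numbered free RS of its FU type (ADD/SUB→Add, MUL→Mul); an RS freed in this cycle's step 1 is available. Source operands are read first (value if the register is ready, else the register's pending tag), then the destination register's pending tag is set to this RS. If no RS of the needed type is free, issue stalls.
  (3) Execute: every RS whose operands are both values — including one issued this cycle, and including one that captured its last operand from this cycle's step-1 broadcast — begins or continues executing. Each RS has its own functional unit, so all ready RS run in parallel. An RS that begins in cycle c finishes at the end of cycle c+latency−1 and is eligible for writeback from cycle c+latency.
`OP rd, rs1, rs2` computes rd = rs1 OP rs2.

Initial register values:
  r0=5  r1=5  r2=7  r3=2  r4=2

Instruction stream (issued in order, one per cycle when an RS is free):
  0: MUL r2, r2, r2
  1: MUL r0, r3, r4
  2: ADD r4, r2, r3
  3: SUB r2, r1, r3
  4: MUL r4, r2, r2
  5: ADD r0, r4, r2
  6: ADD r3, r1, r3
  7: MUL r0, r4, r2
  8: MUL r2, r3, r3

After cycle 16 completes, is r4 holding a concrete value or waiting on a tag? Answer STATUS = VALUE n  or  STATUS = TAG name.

c1: issue MUL r2<-Mul1 | r0:5,r1:5,r2:Mul1,r3:2,r4:2
c2: issue MUL r0<-Mul2 | r0:Mul2,r1:5,r2:Mul1,r3:2,r4:2
c3: issue ADD r4<-Add1 | r0:Mul2,r1:5,r2:Mul1,r3:2,r4:Add1
c4: issue SUB r2<-Add2 | r0:Mul2,r1:5,r2:Add2,r3:2,r4:Add1
c5: stall | r0:Mul2,r1:5,r2:Add2,r3:2,r4:Add1
c6: CDB Mul1=49; issue MUL r4<-Mul1 | r0:Mul2,r1:5,r2:Add2,r3:2,r4:Mul1
c7: CDB Add2=3; issue ADD r0<-Add2 | r0:Add2,r1:5,r2:3,r3:2,r4:Mul1
c8: CDB Mul2=4; stall | r0:Add2,r1:5,r2:3,r3:2,r4:Mul1
c9: CDB Add1=51; issue ADD r3<-Add1 | r0:Add2,r1:5,r2:3,r3:Add1,r4:Mul1
c10: issue MUL r0<-Mul2 | r0:Mul2,r1:5,r2:3,r3:Add1,r4:Mul1
c11: stall | r0:Mul2,r1:5,r2:3,r3:Add1,r4:Mul1
c12: CDB Add1=7; stall | r0:Mul2,r1:5,r2:3,r3:7,r4:Mul1
c13: CDB Mul1=9; issue MUL r2<-Mul1 | r0:Mul2,r1:5,r2:Mul1,r3:7,r4:9
c14: - | r0:Mul2,r1:5,r2:Mul1,r3:7,r4:9
c15: - | r0:Mul2,r1:5,r2:Mul1,r3:7,r4:9
c16: CDB Add2=12 | r0:Mul2,r1:5,r2:Mul1,r3:7,r4:9

STATUS = VALUE 9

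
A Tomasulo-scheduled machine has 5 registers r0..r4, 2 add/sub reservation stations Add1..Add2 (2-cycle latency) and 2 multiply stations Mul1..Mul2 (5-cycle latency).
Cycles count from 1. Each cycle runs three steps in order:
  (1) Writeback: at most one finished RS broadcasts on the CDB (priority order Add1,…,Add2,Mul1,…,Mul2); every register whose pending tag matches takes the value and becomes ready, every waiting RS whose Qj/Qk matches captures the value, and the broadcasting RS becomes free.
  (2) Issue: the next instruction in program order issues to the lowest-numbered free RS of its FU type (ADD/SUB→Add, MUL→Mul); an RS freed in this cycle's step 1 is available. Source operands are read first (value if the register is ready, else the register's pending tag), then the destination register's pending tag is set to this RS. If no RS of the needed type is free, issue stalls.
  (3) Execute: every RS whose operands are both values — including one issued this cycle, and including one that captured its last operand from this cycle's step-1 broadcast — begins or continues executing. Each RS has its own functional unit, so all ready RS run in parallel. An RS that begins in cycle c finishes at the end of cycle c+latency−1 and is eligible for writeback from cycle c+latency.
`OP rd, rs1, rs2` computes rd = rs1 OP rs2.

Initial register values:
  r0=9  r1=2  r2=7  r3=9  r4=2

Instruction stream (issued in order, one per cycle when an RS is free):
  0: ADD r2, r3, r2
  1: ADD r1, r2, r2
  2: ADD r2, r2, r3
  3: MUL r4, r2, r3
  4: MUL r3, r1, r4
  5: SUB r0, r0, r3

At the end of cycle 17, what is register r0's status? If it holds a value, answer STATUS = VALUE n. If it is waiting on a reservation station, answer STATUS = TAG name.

STATUS = VALUE -7191

  c1: issue ADD r2<-Add1  regs: r0:9,r1:2,r2:Add1,r3:9,r4:2
  c2: issue ADD r1<-Add2  regs: r0:9,r1:Add2,r2:Add1,r3:9,r4:2
  c3: CDB Add1=16; issue ADD r2<-Add1  regs: r0:9,r1:Add2,r2:Add1,r3:9,r4:2
  c4: issue MUL r4<-Mul1  regs: r0:9,r1:Add2,r2:Add1,r3:9,r4:Mul1
  c5: CDB Add1=25; issue MUL r3<-Mul2  regs: r0:9,r1:Add2,r2:25,r3:Mul2,r4:Mul1
  c6: CDB Add2=32; issue SUB r0<-Add1  regs: r0:Add1,r1:32,r2:25,r3:Mul2,r4:Mul1
  c7: -  regs: r0:Add1,r1:32,r2:25,r3:Mul2,r4:Mul1
  c8: -  regs: r0:Add1,r1:32,r2:25,r3:Mul2,r4:Mul1
  c9: -  regs: r0:Add1,r1:32,r2:25,r3:Mul2,r4:Mul1
  c10: CDB Mul1=225  regs: r0:Add1,r1:32,r2:25,r3:Mul2,r4:225
  c11: -  regs: r0:Add1,r1:32,r2:25,r3:Mul2,r4:225
  c12: -  regs: r0:Add1,r1:32,r2:25,r3:Mul2,r4:225
  c13: -  regs: r0:Add1,r1:32,r2:25,r3:Mul2,r4:225
  c14: -  regs: r0:Add1,r1:32,r2:25,r3:Mul2,r4:225
  c15: CDB Mul2=7200  regs: r0:Add1,r1:32,r2:25,r3:7200,r4:225
  c16: -  regs: r0:Add1,r1:32,r2:25,r3:7200,r4:225
  c17: CDB Add1=-7191  regs: r0:-7191,r1:32,r2:25,r3:7200,r4:225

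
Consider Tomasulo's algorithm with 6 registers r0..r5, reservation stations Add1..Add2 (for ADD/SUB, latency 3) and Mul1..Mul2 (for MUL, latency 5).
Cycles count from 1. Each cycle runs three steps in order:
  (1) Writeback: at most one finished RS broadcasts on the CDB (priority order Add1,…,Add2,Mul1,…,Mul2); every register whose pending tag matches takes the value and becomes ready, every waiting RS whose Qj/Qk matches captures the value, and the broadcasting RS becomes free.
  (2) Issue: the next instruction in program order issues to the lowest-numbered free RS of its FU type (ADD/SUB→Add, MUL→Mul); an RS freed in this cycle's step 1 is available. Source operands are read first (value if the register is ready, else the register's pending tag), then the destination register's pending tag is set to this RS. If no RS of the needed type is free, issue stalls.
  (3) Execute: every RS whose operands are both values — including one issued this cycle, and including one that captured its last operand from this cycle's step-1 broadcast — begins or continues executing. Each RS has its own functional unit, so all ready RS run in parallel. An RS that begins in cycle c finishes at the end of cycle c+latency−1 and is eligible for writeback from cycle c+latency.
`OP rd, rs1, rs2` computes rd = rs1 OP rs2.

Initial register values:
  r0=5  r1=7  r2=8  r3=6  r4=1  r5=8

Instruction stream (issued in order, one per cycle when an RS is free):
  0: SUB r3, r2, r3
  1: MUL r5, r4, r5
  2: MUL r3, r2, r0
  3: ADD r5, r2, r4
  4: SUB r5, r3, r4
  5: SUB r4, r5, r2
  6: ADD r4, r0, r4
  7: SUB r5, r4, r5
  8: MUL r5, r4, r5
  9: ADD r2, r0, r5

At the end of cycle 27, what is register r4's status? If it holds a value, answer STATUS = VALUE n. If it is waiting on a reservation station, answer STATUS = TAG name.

STATUS = VALUE 36

  c1: issue SUB r3<-Add1  regs: r0:5,r1:7,r2:8,r3:Add1,r4:1,r5:8
  c2: issue MUL r5<-Mul1  regs: r0:5,r1:7,r2:8,r3:Add1,r4:1,r5:Mul1
  c3: issue MUL r3<-Mul2  regs: r0:5,r1:7,r2:8,r3:Mul2,r4:1,r5:Mul1
  c4: CDB Add1=2; issue ADD r5<-Add1  regs: r0:5,r1:7,r2:8,r3:Mul2,r4:1,r5:Add1
  c5: issue SUB r5<-Add2  regs: r0:5,r1:7,r2:8,r3:Mul2,r4:1,r5:Add2
  c6: stall  regs: r0:5,r1:7,r2:8,r3:Mul2,r4:1,r5:Add2
  c7: CDB Add1=9; issue SUB r4<-Add1  regs: r0:5,r1:7,r2:8,r3:Mul2,r4:Add1,r5:Add2
  c8: CDB Mul1=8; stall  regs: r0:5,r1:7,r2:8,r3:Mul2,r4:Add1,r5:Add2
  c9: CDB Mul2=40; stall  regs: r0:5,r1:7,r2:8,r3:40,r4:Add1,r5:Add2
  c10: stall  regs: r0:5,r1:7,r2:8,r3:40,r4:Add1,r5:Add2
  c11: stall  regs: r0:5,r1:7,r2:8,r3:40,r4:Add1,r5:Add2
  c12: CDB Add2=39; issue ADD r4<-Add2  regs: r0:5,r1:7,r2:8,r3:40,r4:Add2,r5:39
  c13: stall  regs: r0:5,r1:7,r2:8,r3:40,r4:Add2,r5:39
  c14: stall  regs: r0:5,r1:7,r2:8,r3:40,r4:Add2,r5:39
  c15: CDB Add1=31; issue SUB r5<-Add1  regs: r0:5,r1:7,r2:8,r3:40,r4:Add2,r5:Add1
  c16: issue MUL r5<-Mul1  regs: r0:5,r1:7,r2:8,r3:40,r4:Add2,r5:Mul1
  c17: stall  regs: r0:5,r1:7,r2:8,r3:40,r4:Add2,r5:Mul1
  c18: CDB Add2=36; issue ADD r2<-Add2  regs: r0:5,r1:7,r2:Add2,r3:40,r4:36,r5:Mul1
  c19: -  regs: r0:5,r1:7,r2:Add2,r3:40,r4:36,r5:Mul1
  c20: -  regs: r0:5,r1:7,r2:Add2,r3:40,r4:36,r5:Mul1
  c21: CDB Add1=-3  regs: r0:5,r1:7,r2:Add2,r3:40,r4:36,r5:Mul1
  c22: -  regs: r0:5,r1:7,r2:Add2,r3:40,r4:36,r5:Mul1
  c23: -  regs: r0:5,r1:7,r2:Add2,r3:40,r4:36,r5:Mul1
  c24: -  regs: r0:5,r1:7,r2:Add2,r3:40,r4:36,r5:Mul1
  c25: -  regs: r0:5,r1:7,r2:Add2,r3:40,r4:36,r5:Mul1
  c26: CDB Mul1=-108  regs: r0:5,r1:7,r2:Add2,r3:40,r4:36,r5:-108
  c27: -  regs: r0:5,r1:7,r2:Add2,r3:40,r4:36,r5:-108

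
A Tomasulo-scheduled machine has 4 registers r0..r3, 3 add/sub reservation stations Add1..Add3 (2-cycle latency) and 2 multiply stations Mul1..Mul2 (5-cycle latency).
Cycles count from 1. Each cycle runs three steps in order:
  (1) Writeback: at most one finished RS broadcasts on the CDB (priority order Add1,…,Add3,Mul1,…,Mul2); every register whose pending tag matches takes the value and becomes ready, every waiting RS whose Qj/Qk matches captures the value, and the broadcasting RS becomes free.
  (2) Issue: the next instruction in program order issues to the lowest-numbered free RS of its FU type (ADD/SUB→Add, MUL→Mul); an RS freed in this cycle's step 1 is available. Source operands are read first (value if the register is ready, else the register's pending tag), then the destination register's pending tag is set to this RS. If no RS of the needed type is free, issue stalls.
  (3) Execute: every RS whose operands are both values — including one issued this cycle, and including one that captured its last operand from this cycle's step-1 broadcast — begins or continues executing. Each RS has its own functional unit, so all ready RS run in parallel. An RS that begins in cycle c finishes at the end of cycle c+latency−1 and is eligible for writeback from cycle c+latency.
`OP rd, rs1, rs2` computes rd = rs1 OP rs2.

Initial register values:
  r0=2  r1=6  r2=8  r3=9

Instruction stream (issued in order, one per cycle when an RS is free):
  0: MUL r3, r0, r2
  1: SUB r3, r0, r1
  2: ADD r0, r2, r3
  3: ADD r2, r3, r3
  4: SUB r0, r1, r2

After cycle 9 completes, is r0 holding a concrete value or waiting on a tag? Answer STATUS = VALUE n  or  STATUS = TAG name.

STATUS = VALUE 14

c1: issue MUL r3<-Mul1 | r0:2,r1:6,r2:8,r3:Mul1
c2: issue SUB r3<-Add1 | r0:2,r1:6,r2:8,r3:Add1
c3: issue ADD r0<-Add2 | r0:Add2,r1:6,r2:8,r3:Add1
c4: CDB Add1=-4; issue ADD r2<-Add1 | r0:Add2,r1:6,r2:Add1,r3:-4
c5: issue SUB r0<-Add3 | r0:Add3,r1:6,r2:Add1,r3:-4
c6: CDB Add1=-8 | r0:Add3,r1:6,r2:-8,r3:-4
c7: CDB Add2=4 | r0:Add3,r1:6,r2:-8,r3:-4
c8: CDB Add3=14 | r0:14,r1:6,r2:-8,r3:-4
c9: CDB Mul1=16 | r0:14,r1:6,r2:-8,r3:-4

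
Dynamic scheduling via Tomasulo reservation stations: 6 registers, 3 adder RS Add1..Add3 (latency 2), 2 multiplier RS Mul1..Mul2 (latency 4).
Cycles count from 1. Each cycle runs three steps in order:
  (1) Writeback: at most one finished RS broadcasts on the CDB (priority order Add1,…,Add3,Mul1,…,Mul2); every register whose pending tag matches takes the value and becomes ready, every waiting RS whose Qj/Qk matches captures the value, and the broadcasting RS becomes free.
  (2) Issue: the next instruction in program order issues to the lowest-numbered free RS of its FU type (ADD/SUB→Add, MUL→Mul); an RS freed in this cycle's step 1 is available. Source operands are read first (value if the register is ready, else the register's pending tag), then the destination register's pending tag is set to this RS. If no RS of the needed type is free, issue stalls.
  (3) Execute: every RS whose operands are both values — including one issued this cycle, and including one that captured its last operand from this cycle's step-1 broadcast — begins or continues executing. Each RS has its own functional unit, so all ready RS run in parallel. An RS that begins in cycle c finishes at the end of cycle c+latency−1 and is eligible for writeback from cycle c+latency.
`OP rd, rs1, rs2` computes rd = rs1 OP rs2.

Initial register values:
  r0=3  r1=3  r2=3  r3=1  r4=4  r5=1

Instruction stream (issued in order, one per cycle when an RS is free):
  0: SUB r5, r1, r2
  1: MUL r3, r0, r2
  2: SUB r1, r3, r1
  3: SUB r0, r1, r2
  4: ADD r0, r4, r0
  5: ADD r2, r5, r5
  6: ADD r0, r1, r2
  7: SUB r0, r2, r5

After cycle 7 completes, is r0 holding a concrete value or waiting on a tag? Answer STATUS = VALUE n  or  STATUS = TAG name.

STATUS = TAG Add3

cycle 1: issue SUB r5<-Add1 // r0:3,r1:3,r2:3,r3:1,r4:4,r5:Add1
cycle 2: issue MUL r3<-Mul1 // r0:3,r1:3,r2:3,r3:Mul1,r4:4,r5:Add1
cycle 3: CDB Add1=0; issue SUB r1<-Add1 // r0:3,r1:Add1,r2:3,r3:Mul1,r4:4,r5:0
cycle 4: issue SUB r0<-Add2 // r0:Add2,r1:Add1,r2:3,r3:Mul1,r4:4,r5:0
cycle 5: issue ADD r0<-Add3 // r0:Add3,r1:Add1,r2:3,r3:Mul1,r4:4,r5:0
cycle 6: CDB Mul1=9; stall // r0:Add3,r1:Add1,r2:3,r3:9,r4:4,r5:0
cycle 7: stall // r0:Add3,r1:Add1,r2:3,r3:9,r4:4,r5:0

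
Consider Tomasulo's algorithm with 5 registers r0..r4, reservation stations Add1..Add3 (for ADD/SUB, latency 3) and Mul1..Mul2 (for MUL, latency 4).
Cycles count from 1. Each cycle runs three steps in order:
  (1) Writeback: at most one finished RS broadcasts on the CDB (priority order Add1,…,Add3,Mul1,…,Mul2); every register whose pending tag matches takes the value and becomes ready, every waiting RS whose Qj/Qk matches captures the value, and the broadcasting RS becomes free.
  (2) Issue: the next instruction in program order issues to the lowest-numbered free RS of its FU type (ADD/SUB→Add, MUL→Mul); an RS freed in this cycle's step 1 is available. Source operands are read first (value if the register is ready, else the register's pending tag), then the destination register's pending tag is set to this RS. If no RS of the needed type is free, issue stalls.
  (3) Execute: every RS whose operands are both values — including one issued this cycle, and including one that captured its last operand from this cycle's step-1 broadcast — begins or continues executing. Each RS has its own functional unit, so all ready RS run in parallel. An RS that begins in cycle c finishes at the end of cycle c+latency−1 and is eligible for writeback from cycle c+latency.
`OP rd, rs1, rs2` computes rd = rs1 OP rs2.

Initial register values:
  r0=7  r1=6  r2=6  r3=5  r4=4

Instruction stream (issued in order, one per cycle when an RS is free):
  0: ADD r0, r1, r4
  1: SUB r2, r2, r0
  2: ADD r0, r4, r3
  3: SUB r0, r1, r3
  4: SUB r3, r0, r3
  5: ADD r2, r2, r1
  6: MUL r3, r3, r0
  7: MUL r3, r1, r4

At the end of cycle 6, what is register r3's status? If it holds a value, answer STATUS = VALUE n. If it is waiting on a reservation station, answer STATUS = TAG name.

STATUS = TAG Add3

  c1: issue ADD r0<-Add1  regs: r0:Add1,r1:6,r2:6,r3:5,r4:4
  c2: issue SUB r2<-Add2  regs: r0:Add1,r1:6,r2:Add2,r3:5,r4:4
  c3: issue ADD r0<-Add3  regs: r0:Add3,r1:6,r2:Add2,r3:5,r4:4
  c4: CDB Add1=10; issue SUB r0<-Add1  regs: r0:Add1,r1:6,r2:Add2,r3:5,r4:4
  c5: stall  regs: r0:Add1,r1:6,r2:Add2,r3:5,r4:4
  c6: CDB Add3=9; issue SUB r3<-Add3  regs: r0:Add1,r1:6,r2:Add2,r3:Add3,r4:4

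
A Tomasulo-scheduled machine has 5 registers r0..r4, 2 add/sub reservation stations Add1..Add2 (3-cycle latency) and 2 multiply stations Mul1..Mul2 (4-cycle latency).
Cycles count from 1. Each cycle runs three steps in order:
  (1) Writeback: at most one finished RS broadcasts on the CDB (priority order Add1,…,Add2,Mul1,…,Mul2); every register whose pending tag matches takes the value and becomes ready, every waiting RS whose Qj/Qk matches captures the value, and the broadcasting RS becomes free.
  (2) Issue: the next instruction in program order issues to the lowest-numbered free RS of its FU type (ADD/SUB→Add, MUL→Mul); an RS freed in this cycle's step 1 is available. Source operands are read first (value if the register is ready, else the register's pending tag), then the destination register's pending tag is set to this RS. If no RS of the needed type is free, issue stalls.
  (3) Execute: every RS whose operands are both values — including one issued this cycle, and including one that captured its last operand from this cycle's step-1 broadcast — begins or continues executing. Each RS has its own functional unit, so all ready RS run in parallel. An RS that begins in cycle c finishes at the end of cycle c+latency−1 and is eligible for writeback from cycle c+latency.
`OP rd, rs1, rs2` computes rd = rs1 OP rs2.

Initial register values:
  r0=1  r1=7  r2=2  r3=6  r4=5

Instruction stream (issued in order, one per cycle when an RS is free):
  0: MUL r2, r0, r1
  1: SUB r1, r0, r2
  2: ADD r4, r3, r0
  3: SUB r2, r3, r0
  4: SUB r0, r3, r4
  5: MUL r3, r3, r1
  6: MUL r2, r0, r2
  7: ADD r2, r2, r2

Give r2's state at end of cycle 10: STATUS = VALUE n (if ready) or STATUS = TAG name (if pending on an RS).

STATUS = TAG Mul2

c1: issue MUL r2<-Mul1 | r0:1,r1:7,r2:Mul1,r3:6,r4:5
c2: issue SUB r1<-Add1 | r0:1,r1:Add1,r2:Mul1,r3:6,r4:5
c3: issue ADD r4<-Add2 | r0:1,r1:Add1,r2:Mul1,r3:6,r4:Add2
c4: stall | r0:1,r1:Add1,r2:Mul1,r3:6,r4:Add2
c5: CDB Mul1=7; stall | r0:1,r1:Add1,r2:7,r3:6,r4:Add2
c6: CDB Add2=7; issue SUB r2<-Add2 | r0:1,r1:Add1,r2:Add2,r3:6,r4:7
c7: stall | r0:1,r1:Add1,r2:Add2,r3:6,r4:7
c8: CDB Add1=-6; issue SUB r0<-Add1 | r0:Add1,r1:-6,r2:Add2,r3:6,r4:7
c9: CDB Add2=5; issue MUL r3<-Mul1 | r0:Add1,r1:-6,r2:5,r3:Mul1,r4:7
c10: issue MUL r2<-Mul2 | r0:Add1,r1:-6,r2:Mul2,r3:Mul1,r4:7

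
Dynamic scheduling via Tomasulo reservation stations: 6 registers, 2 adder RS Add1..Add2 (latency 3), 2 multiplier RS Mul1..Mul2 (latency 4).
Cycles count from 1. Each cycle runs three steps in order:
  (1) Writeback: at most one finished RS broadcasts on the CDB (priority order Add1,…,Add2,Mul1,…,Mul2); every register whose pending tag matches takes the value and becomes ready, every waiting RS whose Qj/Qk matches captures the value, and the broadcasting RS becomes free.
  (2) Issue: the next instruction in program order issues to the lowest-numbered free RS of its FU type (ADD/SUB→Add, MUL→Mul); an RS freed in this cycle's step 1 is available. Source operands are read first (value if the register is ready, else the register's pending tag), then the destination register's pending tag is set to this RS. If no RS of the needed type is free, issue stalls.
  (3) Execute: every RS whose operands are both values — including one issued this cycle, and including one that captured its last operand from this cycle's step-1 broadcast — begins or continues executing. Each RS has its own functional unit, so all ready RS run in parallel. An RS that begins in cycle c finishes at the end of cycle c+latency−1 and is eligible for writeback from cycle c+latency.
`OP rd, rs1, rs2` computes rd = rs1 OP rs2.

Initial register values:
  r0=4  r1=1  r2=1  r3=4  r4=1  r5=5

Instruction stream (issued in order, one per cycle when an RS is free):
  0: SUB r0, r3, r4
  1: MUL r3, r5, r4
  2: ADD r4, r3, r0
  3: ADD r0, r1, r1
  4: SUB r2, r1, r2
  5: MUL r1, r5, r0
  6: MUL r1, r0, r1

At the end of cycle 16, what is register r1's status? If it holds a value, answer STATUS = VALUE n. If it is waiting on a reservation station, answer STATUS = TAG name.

  c1: issue SUB r0<-Add1  regs: r0:Add1,r1:1,r2:1,r3:4,r4:1,r5:5
  c2: issue MUL r3<-Mul1  regs: r0:Add1,r1:1,r2:1,r3:Mul1,r4:1,r5:5
  c3: issue ADD r4<-Add2  regs: r0:Add1,r1:1,r2:1,r3:Mul1,r4:Add2,r5:5
  c4: CDB Add1=3; issue ADD r0<-Add1  regs: r0:Add1,r1:1,r2:1,r3:Mul1,r4:Add2,r5:5
  c5: stall  regs: r0:Add1,r1:1,r2:1,r3:Mul1,r4:Add2,r5:5
  c6: CDB Mul1=5; stall  regs: r0:Add1,r1:1,r2:1,r3:5,r4:Add2,r5:5
  c7: CDB Add1=2; issue SUB r2<-Add1  regs: r0:2,r1:1,r2:Add1,r3:5,r4:Add2,r5:5
  c8: issue MUL r1<-Mul1  regs: r0:2,r1:Mul1,r2:Add1,r3:5,r4:Add2,r5:5
  c9: CDB Add2=8; issue MUL r1<-Mul2  regs: r0:2,r1:Mul2,r2:Add1,r3:5,r4:8,r5:5
  c10: CDB Add1=0  regs: r0:2,r1:Mul2,r2:0,r3:5,r4:8,r5:5
  c11: -  regs: r0:2,r1:Mul2,r2:0,r3:5,r4:8,r5:5
  c12: CDB Mul1=10  regs: r0:2,r1:Mul2,r2:0,r3:5,r4:8,r5:5
  c13: -  regs: r0:2,r1:Mul2,r2:0,r3:5,r4:8,r5:5
  c14: -  regs: r0:2,r1:Mul2,r2:0,r3:5,r4:8,r5:5
  c15: -  regs: r0:2,r1:Mul2,r2:0,r3:5,r4:8,r5:5
  c16: CDB Mul2=20  regs: r0:2,r1:20,r2:0,r3:5,r4:8,r5:5

STATUS = VALUE 20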